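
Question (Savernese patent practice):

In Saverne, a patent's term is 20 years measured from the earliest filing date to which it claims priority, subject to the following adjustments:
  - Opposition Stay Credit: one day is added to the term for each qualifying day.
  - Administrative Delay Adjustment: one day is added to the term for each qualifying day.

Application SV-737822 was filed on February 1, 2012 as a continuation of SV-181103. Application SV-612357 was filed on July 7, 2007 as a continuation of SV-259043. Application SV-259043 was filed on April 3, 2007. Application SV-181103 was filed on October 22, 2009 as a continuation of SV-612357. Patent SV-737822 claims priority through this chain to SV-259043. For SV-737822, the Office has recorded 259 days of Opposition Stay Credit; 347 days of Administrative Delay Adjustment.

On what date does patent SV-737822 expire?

Earliest priority filing: 3 April 2007.
Base term: 3 April 2007 + 20 years → 3 April 2027.
Opposition Stay Credit: +259 days → 18 December 2027.
Administrative Delay Adjustment: +347 days → 29 November 2028.

2028-11-29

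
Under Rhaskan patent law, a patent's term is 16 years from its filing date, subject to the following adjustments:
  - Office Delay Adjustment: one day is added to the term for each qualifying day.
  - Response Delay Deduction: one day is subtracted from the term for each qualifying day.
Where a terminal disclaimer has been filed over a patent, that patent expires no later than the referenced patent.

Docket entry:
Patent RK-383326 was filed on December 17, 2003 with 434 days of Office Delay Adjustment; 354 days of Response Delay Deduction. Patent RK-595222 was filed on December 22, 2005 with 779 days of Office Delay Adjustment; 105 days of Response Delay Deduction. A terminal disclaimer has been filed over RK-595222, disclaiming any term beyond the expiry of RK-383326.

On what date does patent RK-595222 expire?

Natural term of RK-595222:
  Base: filing + 16 years → 22 December 2021.
  Office Delay Adjustment: +779 days → 9 February 2024.
  Response Delay Deduction: −105 days → 27 October 2023.
Expiry of referenced patent RK-383326:
  Base: filing + 16 years → 17 December 2019.
  Office Delay Adjustment: +434 days → 23 February 2021.
  Response Delay Deduction: −354 days → 6 March 2020.
Terminal disclaimer: RK-595222 expires on the earlier of 27 October 2023 and 6 March 2020.

March 6, 2020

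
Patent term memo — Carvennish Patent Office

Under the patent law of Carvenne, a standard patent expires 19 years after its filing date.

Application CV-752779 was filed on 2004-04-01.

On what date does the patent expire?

2023-04-01

Filing date + 19 years → 1 April 2023.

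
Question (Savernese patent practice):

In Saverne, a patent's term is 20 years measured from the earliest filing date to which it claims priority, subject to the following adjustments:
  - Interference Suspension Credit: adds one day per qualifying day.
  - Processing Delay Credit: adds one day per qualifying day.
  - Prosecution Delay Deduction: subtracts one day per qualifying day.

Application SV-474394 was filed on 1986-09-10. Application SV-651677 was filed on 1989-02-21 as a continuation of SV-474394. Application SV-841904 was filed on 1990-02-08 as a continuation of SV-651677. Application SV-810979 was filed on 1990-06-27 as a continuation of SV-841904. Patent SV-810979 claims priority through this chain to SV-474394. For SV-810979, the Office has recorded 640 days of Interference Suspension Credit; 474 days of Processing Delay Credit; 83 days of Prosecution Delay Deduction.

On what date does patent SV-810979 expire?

July 7, 2009

Earliest priority filing: 10 September 1986.
Base term: 10 September 1986 + 20 years → 10 September 2006.
Interference Suspension Credit: +640 days → 11 June 2008.
Processing Delay Credit: +474 days → 28 September 2009.
Prosecution Delay Deduction: −83 days → 7 July 2009.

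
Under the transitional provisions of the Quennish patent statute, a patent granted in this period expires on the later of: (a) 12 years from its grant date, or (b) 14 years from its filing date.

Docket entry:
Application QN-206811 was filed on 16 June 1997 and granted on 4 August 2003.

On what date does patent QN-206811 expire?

2015-08-04

(a) grant + 12 years → 4 August 2015.
(b) filing + 14 years → 16 June 2011.
Later of the two: 4 August 2015.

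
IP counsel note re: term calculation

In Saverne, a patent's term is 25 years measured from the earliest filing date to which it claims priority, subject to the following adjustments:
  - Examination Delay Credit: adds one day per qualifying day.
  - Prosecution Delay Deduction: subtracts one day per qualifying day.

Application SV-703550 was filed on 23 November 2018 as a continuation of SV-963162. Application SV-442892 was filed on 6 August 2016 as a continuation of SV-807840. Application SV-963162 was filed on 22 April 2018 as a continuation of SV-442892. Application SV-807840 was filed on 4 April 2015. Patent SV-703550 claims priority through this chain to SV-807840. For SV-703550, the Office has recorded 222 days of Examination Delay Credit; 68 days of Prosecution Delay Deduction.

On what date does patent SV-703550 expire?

September 5, 2040

Earliest priority filing: 4 April 2015.
Base term: 4 April 2015 + 25 years → 4 April 2040.
Examination Delay Credit: +222 days → 12 November 2040.
Prosecution Delay Deduction: −68 days → 5 September 2040.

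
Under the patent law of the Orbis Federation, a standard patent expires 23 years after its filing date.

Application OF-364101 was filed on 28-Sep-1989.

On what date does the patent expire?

September 28, 2012

Filing date + 23 years → 28 September 2012.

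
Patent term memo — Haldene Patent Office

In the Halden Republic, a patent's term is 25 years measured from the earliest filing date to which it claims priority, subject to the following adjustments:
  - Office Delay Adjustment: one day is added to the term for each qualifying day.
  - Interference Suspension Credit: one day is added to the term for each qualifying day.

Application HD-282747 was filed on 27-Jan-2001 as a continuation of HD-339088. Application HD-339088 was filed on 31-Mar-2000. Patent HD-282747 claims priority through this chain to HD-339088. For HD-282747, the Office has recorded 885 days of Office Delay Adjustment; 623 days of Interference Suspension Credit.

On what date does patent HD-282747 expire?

Earliest priority filing: 31 March 2000.
Base term: 31 March 2000 + 25 years → 31 March 2025.
Office Delay Adjustment: +885 days → 2 September 2027.
Interference Suspension Credit: +623 days → 17 May 2029.

May 17, 2029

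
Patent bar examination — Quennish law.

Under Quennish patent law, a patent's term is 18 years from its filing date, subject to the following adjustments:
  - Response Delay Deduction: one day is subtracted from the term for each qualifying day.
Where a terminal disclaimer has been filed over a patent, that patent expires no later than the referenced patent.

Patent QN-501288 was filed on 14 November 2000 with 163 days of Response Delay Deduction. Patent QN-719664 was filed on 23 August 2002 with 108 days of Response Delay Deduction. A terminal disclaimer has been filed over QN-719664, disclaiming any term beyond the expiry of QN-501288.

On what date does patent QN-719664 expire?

Natural term of QN-719664:
  Base: filing + 18 years → 23 August 2020.
  Response Delay Deduction: −108 days → 7 May 2020.
Expiry of referenced patent QN-501288:
  Base: filing + 18 years → 14 November 2018.
  Response Delay Deduction: −163 days → 4 June 2018.
Terminal disclaimer: QN-719664 expires on the earlier of 7 May 2020 and 4 June 2018.

June 4, 2018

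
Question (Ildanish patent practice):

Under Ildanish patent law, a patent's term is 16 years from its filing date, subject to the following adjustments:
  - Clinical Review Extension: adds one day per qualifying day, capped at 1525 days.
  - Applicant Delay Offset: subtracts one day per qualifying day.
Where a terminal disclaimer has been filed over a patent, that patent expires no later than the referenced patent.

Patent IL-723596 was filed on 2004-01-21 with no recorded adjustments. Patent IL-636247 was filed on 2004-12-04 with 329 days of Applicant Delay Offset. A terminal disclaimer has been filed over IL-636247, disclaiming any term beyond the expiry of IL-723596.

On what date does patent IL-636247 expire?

January 10, 2020

Natural term of IL-636247:
  Base: filing + 16 years → 4 December 2020.
  Applicant Delay Offset: −329 days → 10 January 2020.
Expiry of referenced patent IL-723596:
  Base: filing + 16 years → 21 January 2020.
Terminal disclaimer: IL-636247 expires on the earlier of 10 January 2020 and 21 January 2020.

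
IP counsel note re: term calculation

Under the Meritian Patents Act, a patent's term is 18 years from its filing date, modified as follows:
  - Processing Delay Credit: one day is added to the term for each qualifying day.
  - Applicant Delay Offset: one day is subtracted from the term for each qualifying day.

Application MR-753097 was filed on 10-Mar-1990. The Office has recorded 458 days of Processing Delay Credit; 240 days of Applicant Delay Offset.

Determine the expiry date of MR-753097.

Base term: filing date + 18 years → 10 March 2008.
Processing Delay Credit: +458 days → 11 June 2009.
Applicant Delay Offset: −240 days → 14 October 2008.

2008-10-14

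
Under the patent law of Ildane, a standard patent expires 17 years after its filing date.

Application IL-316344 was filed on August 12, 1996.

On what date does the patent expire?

Filing date + 17 years → 12 August 2013.

August 12, 2013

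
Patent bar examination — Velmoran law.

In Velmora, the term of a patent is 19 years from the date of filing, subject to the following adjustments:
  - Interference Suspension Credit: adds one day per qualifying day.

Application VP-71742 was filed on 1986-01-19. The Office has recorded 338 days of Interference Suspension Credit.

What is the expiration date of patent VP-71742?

Base term: filing date + 19 years → 19 January 2005.
Interference Suspension Credit: +338 days → 23 December 2005.

December 23, 2005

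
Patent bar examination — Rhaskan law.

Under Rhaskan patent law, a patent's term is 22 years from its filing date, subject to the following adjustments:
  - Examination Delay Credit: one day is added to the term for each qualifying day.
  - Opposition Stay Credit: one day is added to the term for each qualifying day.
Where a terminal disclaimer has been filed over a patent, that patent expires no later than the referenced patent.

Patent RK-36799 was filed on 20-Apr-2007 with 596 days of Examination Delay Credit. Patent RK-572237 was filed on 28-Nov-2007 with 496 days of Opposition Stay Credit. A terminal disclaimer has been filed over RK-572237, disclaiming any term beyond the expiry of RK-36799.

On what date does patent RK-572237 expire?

Natural term of RK-572237:
  Base: filing + 22 years → 28 November 2029.
  Opposition Stay Credit: +496 days → 8 April 2031.
Expiry of referenced patent RK-36799:
  Base: filing + 22 years → 20 April 2029.
  Examination Delay Credit: +596 days → 7 December 2030.
Terminal disclaimer: RK-572237 expires on the earlier of 8 April 2031 and 7 December 2030.

December 7, 2030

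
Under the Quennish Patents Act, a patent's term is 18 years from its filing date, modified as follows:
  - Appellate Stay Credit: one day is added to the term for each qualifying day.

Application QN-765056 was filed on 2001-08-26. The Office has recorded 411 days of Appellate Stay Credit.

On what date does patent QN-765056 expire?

Base term: filing date + 18 years → 26 August 2019.
Appellate Stay Credit: +411 days → 10 October 2020.

October 10, 2020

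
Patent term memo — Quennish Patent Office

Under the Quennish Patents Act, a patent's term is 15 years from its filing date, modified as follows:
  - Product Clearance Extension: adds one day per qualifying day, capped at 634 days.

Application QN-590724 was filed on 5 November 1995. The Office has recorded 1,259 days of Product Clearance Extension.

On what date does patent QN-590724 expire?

Base term: filing date + 15 years → 5 November 2010.
Product Clearance Extension: 1259 days claimed exceeds the 634-day cap, so +634 days → 31 July 2012.

2012-07-31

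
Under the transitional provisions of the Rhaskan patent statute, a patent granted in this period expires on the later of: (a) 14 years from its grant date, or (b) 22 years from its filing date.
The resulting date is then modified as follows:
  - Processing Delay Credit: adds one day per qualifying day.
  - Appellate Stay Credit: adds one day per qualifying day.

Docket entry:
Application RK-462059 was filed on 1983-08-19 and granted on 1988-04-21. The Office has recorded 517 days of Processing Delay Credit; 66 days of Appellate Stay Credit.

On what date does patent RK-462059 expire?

(a) grant + 14 years → 21 April 2002.
(b) filing + 22 years → 19 August 2005.
Later of the two: 19 August 2005.
Processing Delay Credit: +517 days → 18 January 2007.
Appellate Stay Credit: +66 days → 25 March 2007.

2007-03-25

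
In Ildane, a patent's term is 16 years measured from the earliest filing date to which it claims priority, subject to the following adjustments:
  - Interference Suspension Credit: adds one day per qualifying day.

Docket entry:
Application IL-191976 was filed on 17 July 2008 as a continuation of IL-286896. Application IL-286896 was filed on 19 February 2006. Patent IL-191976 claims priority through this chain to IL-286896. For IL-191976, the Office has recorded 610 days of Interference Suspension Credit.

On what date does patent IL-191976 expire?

2023-10-22

Earliest priority filing: 19 February 2006.
Base term: 19 February 2006 + 16 years → 19 February 2022.
Interference Suspension Credit: +610 days → 22 October 2023.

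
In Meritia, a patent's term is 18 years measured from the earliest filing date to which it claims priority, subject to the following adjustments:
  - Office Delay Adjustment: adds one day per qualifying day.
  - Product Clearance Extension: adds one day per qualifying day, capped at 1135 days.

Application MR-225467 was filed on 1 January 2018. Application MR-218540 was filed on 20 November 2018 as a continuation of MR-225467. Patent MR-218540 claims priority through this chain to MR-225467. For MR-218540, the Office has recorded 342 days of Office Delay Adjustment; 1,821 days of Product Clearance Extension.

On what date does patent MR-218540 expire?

Earliest priority filing: 1 January 2018.
Base term: 1 January 2018 + 18 years → 1 January 2036.
Office Delay Adjustment: +342 days → 8 December 2036.
Product Clearance Extension: 1821 days claimed exceeds the 1135-day cap, so +1135 days → 17 January 2040.

2040-01-17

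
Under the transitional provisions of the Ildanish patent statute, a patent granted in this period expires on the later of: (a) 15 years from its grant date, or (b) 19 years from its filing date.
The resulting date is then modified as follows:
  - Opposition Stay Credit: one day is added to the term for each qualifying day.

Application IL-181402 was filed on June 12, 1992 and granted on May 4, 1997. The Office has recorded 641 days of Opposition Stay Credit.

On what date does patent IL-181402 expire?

2014-02-04

(a) grant + 15 years → 4 May 2012.
(b) filing + 19 years → 12 June 2011.
Later of the two: 4 May 2012.
Opposition Stay Credit: +641 days → 4 February 2014.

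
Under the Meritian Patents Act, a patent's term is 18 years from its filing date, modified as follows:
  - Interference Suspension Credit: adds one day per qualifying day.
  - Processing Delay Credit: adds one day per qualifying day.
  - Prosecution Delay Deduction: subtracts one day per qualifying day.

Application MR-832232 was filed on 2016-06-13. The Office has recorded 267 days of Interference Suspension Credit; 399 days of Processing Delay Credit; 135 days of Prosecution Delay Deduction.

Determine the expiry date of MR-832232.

Base term: filing date + 18 years → 13 June 2034.
Interference Suspension Credit: +267 days → 7 March 2035.
Processing Delay Credit: +399 days → 9 April 2036.
Prosecution Delay Deduction: −135 days → 26 November 2035.

2035-11-26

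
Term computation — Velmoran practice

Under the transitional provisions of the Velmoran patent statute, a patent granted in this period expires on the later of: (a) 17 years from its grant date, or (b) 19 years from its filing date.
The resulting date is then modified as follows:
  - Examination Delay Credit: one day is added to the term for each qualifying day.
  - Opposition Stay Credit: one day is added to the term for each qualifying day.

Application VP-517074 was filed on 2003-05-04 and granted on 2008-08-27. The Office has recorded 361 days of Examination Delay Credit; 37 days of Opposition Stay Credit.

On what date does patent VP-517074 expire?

(a) grant + 17 years → 27 August 2025.
(b) filing + 19 years → 4 May 2022.
Later of the two: 27 August 2025.
Examination Delay Credit: +361 days → 23 August 2026.
Opposition Stay Credit: +37 days → 29 September 2026.

September 29, 2026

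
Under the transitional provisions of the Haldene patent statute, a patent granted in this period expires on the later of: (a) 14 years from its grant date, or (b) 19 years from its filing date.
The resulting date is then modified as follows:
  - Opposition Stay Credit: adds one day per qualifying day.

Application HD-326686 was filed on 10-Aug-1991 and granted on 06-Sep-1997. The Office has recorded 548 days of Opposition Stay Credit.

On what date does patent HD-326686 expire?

(a) grant + 14 years → 6 September 2011.
(b) filing + 19 years → 10 August 2010.
Later of the two: 6 September 2011.
Opposition Stay Credit: +548 days → 7 March 2013.

2013-03-07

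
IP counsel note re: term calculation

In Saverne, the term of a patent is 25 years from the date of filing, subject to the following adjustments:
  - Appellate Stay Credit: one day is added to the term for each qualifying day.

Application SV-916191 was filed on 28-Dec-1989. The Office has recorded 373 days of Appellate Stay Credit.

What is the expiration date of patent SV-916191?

Base term: filing date + 25 years → 28 December 2014.
Appellate Stay Credit: +373 days → 5 January 2016.

2016-01-05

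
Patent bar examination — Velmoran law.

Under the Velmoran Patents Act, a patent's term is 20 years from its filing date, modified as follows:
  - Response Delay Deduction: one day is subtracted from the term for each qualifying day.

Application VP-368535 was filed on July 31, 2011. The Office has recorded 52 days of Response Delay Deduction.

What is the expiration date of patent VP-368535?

Base term: filing date + 20 years → 31 July 2031.
Response Delay Deduction: −52 days → 9 June 2031.

2031-06-09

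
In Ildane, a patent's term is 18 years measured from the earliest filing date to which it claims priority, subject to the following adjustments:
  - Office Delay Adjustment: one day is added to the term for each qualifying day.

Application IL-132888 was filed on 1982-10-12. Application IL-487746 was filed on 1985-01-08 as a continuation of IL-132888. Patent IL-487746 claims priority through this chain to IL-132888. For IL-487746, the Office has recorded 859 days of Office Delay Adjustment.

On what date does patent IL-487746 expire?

February 18, 2003

Earliest priority filing: 12 October 1982.
Base term: 12 October 1982 + 18 years → 12 October 2000.
Office Delay Adjustment: +859 days → 18 February 2003.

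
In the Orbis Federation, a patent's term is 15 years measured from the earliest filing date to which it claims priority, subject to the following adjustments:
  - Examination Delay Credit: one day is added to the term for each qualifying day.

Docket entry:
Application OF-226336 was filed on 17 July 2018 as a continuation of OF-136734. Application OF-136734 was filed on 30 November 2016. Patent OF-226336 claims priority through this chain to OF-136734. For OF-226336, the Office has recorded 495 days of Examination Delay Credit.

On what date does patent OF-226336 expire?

2033-04-08

Earliest priority filing: 30 November 2016.
Base term: 30 November 2016 + 15 years → 30 November 2031.
Examination Delay Credit: +495 days → 8 April 2033.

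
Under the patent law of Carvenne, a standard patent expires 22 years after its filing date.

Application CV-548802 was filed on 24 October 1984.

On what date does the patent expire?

2006-10-24

Filing date + 22 years → 24 October 2006.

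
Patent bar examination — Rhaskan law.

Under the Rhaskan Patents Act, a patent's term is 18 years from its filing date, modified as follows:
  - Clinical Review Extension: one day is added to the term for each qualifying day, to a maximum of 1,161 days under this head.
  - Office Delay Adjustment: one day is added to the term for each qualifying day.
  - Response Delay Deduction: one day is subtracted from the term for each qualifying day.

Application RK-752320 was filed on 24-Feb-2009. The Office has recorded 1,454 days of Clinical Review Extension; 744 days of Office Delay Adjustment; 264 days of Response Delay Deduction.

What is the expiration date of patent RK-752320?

August 23, 2031

Base term: filing date + 18 years → 24 February 2027.
Clinical Review Extension: 1454 days claimed exceeds the 1161-day cap, so +1161 days → 30 April 2030.
Office Delay Adjustment: +744 days → 13 May 2032.
Response Delay Deduction: −264 days → 23 August 2031.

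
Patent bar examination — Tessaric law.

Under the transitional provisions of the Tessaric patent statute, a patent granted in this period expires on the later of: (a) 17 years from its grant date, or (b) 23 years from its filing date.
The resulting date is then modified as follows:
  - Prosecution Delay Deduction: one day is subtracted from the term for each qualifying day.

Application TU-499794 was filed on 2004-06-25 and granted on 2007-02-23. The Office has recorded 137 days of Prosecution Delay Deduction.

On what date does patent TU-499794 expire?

(a) grant + 17 years → 23 February 2024.
(b) filing + 23 years → 25 June 2027.
Later of the two: 25 June 2027.
Prosecution Delay Deduction: −137 days → 8 February 2027.

February 8, 2027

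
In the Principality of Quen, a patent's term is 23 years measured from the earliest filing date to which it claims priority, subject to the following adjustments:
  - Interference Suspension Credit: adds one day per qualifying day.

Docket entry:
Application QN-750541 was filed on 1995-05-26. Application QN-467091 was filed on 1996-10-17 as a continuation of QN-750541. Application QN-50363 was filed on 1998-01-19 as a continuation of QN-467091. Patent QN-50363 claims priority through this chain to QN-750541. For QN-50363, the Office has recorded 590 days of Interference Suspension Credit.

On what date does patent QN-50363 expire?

Earliest priority filing: 26 May 1995.
Base term: 26 May 1995 + 23 years → 26 May 2018.
Interference Suspension Credit: +590 days → 6 January 2020.

2020-01-06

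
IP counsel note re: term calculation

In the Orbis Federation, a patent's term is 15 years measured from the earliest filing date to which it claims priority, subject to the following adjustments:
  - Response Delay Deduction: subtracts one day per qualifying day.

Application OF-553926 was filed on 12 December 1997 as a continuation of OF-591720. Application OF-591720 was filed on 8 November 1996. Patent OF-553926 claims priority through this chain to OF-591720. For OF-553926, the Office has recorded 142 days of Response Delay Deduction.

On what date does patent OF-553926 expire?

June 19, 2011

Earliest priority filing: 8 November 1996.
Base term: 8 November 1996 + 15 years → 8 November 2011.
Response Delay Deduction: −142 days → 19 June 2011.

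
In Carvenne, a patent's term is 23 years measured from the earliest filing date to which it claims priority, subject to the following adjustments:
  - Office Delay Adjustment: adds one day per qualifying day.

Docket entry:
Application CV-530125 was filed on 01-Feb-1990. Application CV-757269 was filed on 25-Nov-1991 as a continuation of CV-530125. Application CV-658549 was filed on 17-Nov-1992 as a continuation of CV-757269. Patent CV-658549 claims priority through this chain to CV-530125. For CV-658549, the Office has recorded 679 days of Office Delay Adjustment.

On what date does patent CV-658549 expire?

December 12, 2014

Earliest priority filing: 1 February 1990.
Base term: 1 February 1990 + 23 years → 1 February 2013.
Office Delay Adjustment: +679 days → 12 December 2014.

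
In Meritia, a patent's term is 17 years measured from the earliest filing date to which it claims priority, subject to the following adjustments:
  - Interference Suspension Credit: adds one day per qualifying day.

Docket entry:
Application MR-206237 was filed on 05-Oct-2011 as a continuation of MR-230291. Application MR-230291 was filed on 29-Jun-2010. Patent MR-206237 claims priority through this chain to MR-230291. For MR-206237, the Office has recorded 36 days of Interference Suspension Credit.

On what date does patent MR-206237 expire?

Earliest priority filing: 29 June 2010.
Base term: 29 June 2010 + 17 years → 29 June 2027.
Interference Suspension Credit: +36 days → 4 August 2027.

2027-08-04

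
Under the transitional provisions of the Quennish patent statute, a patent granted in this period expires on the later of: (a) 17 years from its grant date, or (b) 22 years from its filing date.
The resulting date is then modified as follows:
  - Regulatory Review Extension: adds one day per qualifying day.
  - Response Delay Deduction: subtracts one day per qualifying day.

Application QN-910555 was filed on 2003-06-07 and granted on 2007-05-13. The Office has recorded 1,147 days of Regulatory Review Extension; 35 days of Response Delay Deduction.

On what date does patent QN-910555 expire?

2028-06-23

(a) grant + 17 years → 13 May 2024.
(b) filing + 22 years → 7 June 2025.
Later of the two: 7 June 2025.
Regulatory Review Extension: +1147 days → 28 July 2028.
Response Delay Deduction: −35 days → 23 June 2028.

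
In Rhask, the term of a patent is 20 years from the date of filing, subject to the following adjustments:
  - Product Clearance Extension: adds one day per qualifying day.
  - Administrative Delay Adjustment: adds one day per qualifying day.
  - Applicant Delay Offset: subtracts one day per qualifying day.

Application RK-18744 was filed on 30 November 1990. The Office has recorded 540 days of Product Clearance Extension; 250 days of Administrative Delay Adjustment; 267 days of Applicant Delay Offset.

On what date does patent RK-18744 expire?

May 6, 2012

Base term: filing date + 20 years → 30 November 2010.
Product Clearance Extension: +540 days → 23 May 2012.
Administrative Delay Adjustment: +250 days → 28 January 2013.
Applicant Delay Offset: −267 days → 6 May 2012.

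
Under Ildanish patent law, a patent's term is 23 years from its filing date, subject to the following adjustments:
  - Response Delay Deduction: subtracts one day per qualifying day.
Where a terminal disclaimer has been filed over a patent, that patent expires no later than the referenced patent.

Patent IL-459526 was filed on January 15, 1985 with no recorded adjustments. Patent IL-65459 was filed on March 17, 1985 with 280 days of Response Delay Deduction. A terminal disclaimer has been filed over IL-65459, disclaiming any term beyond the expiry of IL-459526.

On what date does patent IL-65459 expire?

Natural term of IL-65459:
  Base: filing + 23 years → 17 March 2008.
  Response Delay Deduction: −280 days → 11 June 2007.
Expiry of referenced patent IL-459526:
  Base: filing + 23 years → 15 January 2008.
Terminal disclaimer: IL-65459 expires on the earlier of 11 June 2007 and 15 January 2008.

2007-06-11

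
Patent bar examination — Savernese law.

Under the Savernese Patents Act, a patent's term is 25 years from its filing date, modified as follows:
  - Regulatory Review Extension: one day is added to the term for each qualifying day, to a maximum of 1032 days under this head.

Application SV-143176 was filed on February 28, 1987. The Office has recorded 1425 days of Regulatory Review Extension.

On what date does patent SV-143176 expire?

Base term: filing date + 25 years → 28 February 2012.
Regulatory Review Extension: 1425 days claimed exceeds the 1032-day cap, so +1032 days → 26 December 2014.

2014-12-26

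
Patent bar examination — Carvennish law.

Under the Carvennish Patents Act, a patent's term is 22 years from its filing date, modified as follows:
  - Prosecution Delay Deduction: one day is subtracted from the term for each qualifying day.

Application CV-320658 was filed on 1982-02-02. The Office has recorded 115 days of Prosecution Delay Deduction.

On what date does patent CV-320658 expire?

2003-10-10

Base term: filing date + 22 years → 2 February 2004.
Prosecution Delay Deduction: −115 days → 10 October 2003.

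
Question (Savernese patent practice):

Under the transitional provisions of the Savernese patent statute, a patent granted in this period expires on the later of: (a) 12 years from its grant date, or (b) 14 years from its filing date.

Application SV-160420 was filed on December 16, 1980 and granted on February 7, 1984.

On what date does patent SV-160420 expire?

(a) grant + 12 years → 7 February 1996.
(b) filing + 14 years → 16 December 1994.
Later of the two: 7 February 1996.

1996-02-07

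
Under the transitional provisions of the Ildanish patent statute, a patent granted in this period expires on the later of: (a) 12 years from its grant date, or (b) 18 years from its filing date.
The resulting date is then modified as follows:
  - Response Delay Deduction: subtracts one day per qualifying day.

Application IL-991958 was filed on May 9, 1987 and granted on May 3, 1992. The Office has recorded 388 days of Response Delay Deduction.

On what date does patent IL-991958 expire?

2004-04-16

(a) grant + 12 years → 3 May 2004.
(b) filing + 18 years → 9 May 2005.
Later of the two: 9 May 2005.
Response Delay Deduction: −388 days → 16 April 2004.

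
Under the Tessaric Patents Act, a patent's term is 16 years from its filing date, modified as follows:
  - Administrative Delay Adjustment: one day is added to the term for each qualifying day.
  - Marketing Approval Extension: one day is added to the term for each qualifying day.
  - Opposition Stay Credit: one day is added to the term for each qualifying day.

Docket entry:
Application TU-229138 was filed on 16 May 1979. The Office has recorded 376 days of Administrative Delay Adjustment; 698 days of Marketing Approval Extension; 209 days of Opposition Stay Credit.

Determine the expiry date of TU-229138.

November 19, 1998

Base term: filing date + 16 years → 16 May 1995.
Administrative Delay Adjustment: +376 days → 26 May 1996.
Marketing Approval Extension: +698 days → 24 April 1998.
Opposition Stay Credit: +209 days → 19 November 1998.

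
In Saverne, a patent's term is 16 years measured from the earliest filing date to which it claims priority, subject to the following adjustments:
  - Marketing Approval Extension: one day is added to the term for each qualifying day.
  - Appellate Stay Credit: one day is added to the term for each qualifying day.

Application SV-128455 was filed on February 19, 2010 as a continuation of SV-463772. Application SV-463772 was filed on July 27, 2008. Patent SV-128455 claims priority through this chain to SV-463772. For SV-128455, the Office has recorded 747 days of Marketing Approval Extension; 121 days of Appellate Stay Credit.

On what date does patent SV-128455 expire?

Earliest priority filing: 27 July 2008.
Base term: 27 July 2008 + 16 years → 27 July 2024.
Marketing Approval Extension: +747 days → 13 August 2026.
Appellate Stay Credit: +121 days → 12 December 2026.

2026-12-12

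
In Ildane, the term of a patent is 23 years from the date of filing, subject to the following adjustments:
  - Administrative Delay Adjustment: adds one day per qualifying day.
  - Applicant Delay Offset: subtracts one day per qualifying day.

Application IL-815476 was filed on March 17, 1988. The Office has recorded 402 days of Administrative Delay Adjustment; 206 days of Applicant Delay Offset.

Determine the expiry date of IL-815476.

2011-09-29

Base term: filing date + 23 years → 17 March 2011.
Administrative Delay Adjustment: +402 days → 22 April 2012.
Applicant Delay Offset: −206 days → 29 September 2011.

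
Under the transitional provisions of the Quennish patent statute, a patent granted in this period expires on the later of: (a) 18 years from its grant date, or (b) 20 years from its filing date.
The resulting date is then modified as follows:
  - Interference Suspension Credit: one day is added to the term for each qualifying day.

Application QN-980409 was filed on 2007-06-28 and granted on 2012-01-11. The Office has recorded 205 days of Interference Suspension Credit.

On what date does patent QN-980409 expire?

August 4, 2030

(a) grant + 18 years → 11 January 2030.
(b) filing + 20 years → 28 June 2027.
Later of the two: 11 January 2030.
Interference Suspension Credit: +205 days → 4 August 2030.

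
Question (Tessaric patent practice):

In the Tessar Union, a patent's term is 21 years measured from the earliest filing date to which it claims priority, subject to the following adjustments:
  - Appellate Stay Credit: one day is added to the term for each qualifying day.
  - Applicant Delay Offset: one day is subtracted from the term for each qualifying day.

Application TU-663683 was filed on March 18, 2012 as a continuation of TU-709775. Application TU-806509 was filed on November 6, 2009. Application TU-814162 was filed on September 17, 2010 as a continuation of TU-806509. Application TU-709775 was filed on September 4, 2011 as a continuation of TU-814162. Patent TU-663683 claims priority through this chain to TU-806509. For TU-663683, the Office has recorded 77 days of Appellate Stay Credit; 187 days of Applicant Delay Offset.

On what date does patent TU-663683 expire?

Earliest priority filing: 6 November 2009.
Base term: 6 November 2009 + 21 years → 6 November 2030.
Appellate Stay Credit: +77 days → 22 January 2031.
Applicant Delay Offset: −187 days → 19 July 2030.

July 19, 2030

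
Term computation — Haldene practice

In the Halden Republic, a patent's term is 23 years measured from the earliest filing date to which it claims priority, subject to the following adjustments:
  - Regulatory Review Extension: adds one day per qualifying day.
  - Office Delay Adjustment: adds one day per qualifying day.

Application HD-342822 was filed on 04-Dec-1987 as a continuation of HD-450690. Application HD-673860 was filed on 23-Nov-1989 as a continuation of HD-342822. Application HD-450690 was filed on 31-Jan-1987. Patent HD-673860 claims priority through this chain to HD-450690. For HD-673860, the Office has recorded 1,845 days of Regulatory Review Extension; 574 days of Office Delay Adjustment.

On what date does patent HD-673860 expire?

September 15, 2016

Earliest priority filing: 31 January 1987.
Base term: 31 January 1987 + 23 years → 31 January 2010.
Regulatory Review Extension: +1845 days → 19 February 2015.
Office Delay Adjustment: +574 days → 15 September 2016.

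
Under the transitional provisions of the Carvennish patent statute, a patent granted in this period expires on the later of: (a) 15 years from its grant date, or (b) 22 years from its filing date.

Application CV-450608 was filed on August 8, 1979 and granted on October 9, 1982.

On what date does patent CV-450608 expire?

2001-08-08

(a) grant + 15 years → 9 October 1997.
(b) filing + 22 years → 8 August 2001.
Later of the two: 8 August 2001.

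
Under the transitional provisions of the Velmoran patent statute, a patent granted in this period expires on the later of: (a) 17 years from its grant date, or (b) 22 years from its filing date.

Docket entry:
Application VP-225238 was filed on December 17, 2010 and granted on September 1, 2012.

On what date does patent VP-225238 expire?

December 17, 2032

(a) grant + 17 years → 1 September 2029.
(b) filing + 22 years → 17 December 2032.
Later of the two: 17 December 2032.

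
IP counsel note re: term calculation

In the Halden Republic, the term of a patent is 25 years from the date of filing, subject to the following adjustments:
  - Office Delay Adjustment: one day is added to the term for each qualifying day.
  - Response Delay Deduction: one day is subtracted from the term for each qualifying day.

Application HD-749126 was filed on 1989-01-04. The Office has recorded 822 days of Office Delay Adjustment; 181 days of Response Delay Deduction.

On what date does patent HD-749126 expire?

October 7, 2015

Base term: filing date + 25 years → 4 January 2014.
Office Delay Adjustment: +822 days → 5 April 2016.
Response Delay Deduction: −181 days → 7 October 2015.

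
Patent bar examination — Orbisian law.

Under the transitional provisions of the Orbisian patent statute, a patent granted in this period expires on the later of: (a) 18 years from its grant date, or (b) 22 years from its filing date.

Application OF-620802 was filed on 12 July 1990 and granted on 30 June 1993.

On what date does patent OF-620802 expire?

2012-07-12

(a) grant + 18 years → 30 June 2011.
(b) filing + 22 years → 12 July 2012.
Later of the two: 12 July 2012.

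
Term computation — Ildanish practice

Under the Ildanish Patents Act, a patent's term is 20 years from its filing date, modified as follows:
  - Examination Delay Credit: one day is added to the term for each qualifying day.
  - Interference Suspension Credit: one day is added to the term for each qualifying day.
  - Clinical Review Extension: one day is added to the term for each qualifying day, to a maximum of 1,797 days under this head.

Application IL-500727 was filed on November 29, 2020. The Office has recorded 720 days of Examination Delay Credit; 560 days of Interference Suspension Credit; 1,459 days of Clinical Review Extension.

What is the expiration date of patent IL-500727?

Base term: filing date + 20 years → 29 November 2040.
Examination Delay Credit: +720 days → 19 November 2042.
Interference Suspension Credit: +560 days → 1 June 2044.
Clinical Review Extension: 1459 days (within the 1797-day cap) → +1459 days → 30 May 2048.

2048-05-30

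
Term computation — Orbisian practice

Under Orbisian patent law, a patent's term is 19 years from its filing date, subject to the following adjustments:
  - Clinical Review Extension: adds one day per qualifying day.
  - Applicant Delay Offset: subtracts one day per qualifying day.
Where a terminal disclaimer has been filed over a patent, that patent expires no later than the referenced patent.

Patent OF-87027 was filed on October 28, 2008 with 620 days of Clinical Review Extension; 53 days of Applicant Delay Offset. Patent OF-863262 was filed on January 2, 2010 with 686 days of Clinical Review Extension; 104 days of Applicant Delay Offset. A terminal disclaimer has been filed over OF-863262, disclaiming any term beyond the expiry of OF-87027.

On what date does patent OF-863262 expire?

Natural term of OF-863262:
  Base: filing + 19 years → 2 January 2029.
  Clinical Review Extension: +686 days → 19 November 2030.
  Applicant Delay Offset: −104 days → 7 August 2030.
Expiry of referenced patent OF-87027:
  Base: filing + 19 years → 28 October 2027.
  Clinical Review Extension: +620 days → 9 July 2029.
  Applicant Delay Offset: −53 days → 17 May 2029.
Terminal disclaimer: OF-863262 expires on the earlier of 7 August 2030 and 17 May 2029.

2029-05-17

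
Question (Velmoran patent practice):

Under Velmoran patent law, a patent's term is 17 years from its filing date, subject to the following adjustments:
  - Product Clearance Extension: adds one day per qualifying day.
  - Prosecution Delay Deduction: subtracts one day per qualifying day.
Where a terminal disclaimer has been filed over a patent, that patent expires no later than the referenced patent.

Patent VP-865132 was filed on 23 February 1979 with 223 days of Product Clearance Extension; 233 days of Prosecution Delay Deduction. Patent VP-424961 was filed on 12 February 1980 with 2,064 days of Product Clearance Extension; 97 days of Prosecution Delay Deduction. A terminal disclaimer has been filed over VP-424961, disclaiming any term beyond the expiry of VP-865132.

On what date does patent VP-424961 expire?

February 13, 1996

Natural term of VP-424961:
  Base: filing + 17 years → 12 February 1997.
  Product Clearance Extension: +2064 days → 8 October 2002.
  Prosecution Delay Deduction: −97 days → 3 July 2002.
Expiry of referenced patent VP-865132:
  Base: filing + 17 years → 23 February 1996.
  Product Clearance Extension: +223 days → 3 October 1996.
  Prosecution Delay Deduction: −233 days → 13 February 1996.
Terminal disclaimer: VP-424961 expires on the earlier of 3 July 2002 and 13 February 1996.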